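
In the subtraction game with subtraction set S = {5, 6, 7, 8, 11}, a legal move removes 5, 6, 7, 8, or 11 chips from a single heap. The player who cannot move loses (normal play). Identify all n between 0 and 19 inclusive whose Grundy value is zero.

G(0) = 0
G(1) = mex{} = 0
G(2) = mex{} = 0
G(3) = mex{} = 0
G(4) = mex{} = 0
G(5) = mex{0} = 1
G(6) = mex{0,0} = 1
G(7) = mex{0,0,0} = 1
G(8) = mex{0,0,0,0} = 1
G(9) = mex{0,0,0,0} = 1
G(10) = mex{1,0,0,0} = 2
G(11) = mex{1,1,0,0,0} = 2
G(12) = mex{1,1,1,0,0} = 2
G(13) = mex{1,1,1,1,0} = 2
G(14) = mex{1,1,1,1,0} = 2
G(15) = mex{2,1,1,1,0} = 3
G(16) = mex{2,2,1,1,1} = 0
G(17) = mex{2,2,2,1,1} = 0
G(18) = mex{2,2,2,2,1} = 0
G(19) = mex{2,2,2,2,1} = 0
P-positions are exactly the n with G(n) = 0.

0, 1, 2, 3, 4, 16, 17, 18, 19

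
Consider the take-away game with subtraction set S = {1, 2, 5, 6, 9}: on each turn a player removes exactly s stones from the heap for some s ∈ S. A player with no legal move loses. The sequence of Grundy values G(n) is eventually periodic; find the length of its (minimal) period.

7

G(0) = 0
G(1) = mex{0} = 1
G(2) = mex{1,0} = 2
G(3) = mex{2,1} = 0
G(4) = mex{0,2} = 1
G(5) = mex{1,0,0} = 2
G(6) = mex{2,1,1,0} = 3
G(7) = mex{3,2,2,1} = 0
G(8) = mex{0,3,0,2} = 1
G(9) = mex{1,0,1,0,0} = 2
G(10) = mex{2,1,2,1,1} = 0
G(11) = mex{0,2,3,2,2} = 1
G(12) = mex{1,0,0,3,0} = 2
G(13) = mex{2,1,1,0,1} = 3
G(14) = mex{3,2,2,1,2} = 0
G(15) = mex{0,3,0,2,3} = 1
G(16) = mex{1,0,1,0,0} = 2
G(17) = mex{2,1,2,1,1} = 0
G(n+7) = G(n) holds for n = 0,…,8 (a full window of length max(S) = 9), so the sequence is purely periodic with period 7.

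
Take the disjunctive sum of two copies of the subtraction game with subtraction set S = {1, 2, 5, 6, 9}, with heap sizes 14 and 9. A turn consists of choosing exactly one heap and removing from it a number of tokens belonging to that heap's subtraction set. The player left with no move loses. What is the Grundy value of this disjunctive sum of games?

2

All heaps use S = {1, 2, 5, 6, 9}:
G(0) = 0
G(1) = mex{0} = 1
G(2) = mex{1,0} = 2
G(3) = mex{2,1} = 0
G(4) = mex{0,2} = 1
G(5) = mex{1,0,0} = 2
G(6) = mex{2,1,1,0} = 3
G(7) = mex{3,2,2,1} = 0
G(8) = mex{0,3,0,2} = 1
G(9) = mex{1,0,1,0,0} = 2
G(10) = mex{2,1,2,1,1} = 0
G(11) = mex{0,2,3,2,2} = 1
G(12) = mex{1,0,0,3,0} = 2
G(13) = mex{2,1,1,0,1} = 3
G(14) = mex{3,2,2,1,2} = 0
Heap A: G(14) = 0.
Heap B: G(9) = 2.
Combined Grundy value = 0 ⊕ 2 = 2.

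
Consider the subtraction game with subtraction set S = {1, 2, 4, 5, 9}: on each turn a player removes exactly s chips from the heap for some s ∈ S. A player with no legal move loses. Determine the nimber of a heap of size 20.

1

G(0) = 0
G(1) = mex{0} = 1
G(2) = mex{1,0} = 2
G(3) = mex{2,1} = 0
G(4) = mex{0,2,0} = 1
G(5) = mex{1,0,1,0} = 2
G(6) = mex{2,1,2,1} = 0
G(7) = mex{0,2,0,2} = 1
G(8) = mex{1,0,1,0} = 2
G(9) = mex{2,1,2,1,0} = 3
G(10) = mex{3,2,0,2,1} = 4
G(11) = mex{4,3,1,0,2} = 5
G(12) = mex{5,4,2,1,0} = 3
G(13) = mex{3,5,3,2,1} = 0
G(14) = mex{0,3,4,3,2} = 1
G(15) = mex{1,0,5,4,0} = 2
G(16) = mex{2,1,3,5,1} = 0
G(17) = mex{0,2,0,3,2} = 1
G(18) = mex{1,0,1,0,3} = 2
G(19) = mex{2,1,2,1,4} = 0
G(20) = mex{0,2,0,2,5} = 1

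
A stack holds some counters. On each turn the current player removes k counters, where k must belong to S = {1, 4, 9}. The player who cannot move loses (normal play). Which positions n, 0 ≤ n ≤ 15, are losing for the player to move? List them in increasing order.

G(0) = 0
G(1) = mex{0} = 1
G(2) = mex{1} = 0
G(3) = mex{0} = 1
G(4) = mex{1,0} = 2
G(5) = mex{2,1} = 0
G(6) = mex{0,0} = 1
G(7) = mex{1,1} = 0
G(8) = mex{0,2} = 1
G(9) = mex{1,0,0} = 2
G(10) = mex{2,1,1} = 0
G(11) = mex{0,0,0} = 1
G(12) = mex{1,1,1} = 0
G(13) = mex{0,2,2} = 1
G(14) = mex{1,0,0} = 2
G(15) = mex{2,1,1} = 0
P-positions are exactly the n with G(n) = 0.

0, 2, 5, 7, 10, 12, 15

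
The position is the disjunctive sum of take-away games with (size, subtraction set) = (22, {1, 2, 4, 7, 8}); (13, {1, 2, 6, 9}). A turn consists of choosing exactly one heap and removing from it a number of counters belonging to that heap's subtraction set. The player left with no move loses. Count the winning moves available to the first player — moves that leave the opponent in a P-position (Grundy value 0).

2

Heap A, S = {1, 2, 4, 7, 8}:
n :  0  1  2  3  4  5  6  7  8  9 10 11 12 13 14 15 16 17 18 19 20 21 22
G :  0  1  2  0  1  2  0  1  2  0  1  2  0  1  2  0  1  2  0  1  2  0  1
G_A(22) = 1.
Heap B, S = {1, 2, 6, 9}:
n :  0  1  2  3  4  5  6  7  8  9 10 11 12 13
G :  0  1  2  0  1  2  3  0  1  2  0  1  2  3
G_B(13) = 3.
Combined Grundy value = 1 ⊕ 3 = 2.
A winning move leaves total XOR = 0, i.e. changes one component's Grundy value g to g ⊕ X where X is the current total.
Heap A: need g' = 1⊕2 = 3. Options: 22−1→G=0, 22−2→G=2, 22−4→G=0, 22−7→G=0, 22−8→G=2. Hits: 0.
Heap B: need g' = 3⊕2 = 1. Options: 13−1→G=2, 13−2→G=1, 13−6→G=0, 13−9→G=1. Hits: 2.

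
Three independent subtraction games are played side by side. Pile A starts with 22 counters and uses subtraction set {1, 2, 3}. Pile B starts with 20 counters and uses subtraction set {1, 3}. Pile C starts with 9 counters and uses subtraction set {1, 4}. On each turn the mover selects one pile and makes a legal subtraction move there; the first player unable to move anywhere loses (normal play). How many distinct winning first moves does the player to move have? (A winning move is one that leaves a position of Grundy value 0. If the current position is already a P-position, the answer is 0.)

0

Pile A, S = {1, 2, 3}:
n :  0  1  2  3  4  5  6  7  8  9 10 11 12 13 14 15 16 17 18 19 20 21 22
G :  0  1  2  3  0  1  2  3  0  1  2  3  0  1  2  3  0  1  2  3  0  1  2
G_A(22) = 2.
Pile B, S = {1, 3}:
G(0) = 0
G(1) = mex{0} = 1
G(2) = mex{1} = 0
G(3) = mex{0,0} = 1
G(4) = mex{1,1} = 0
G(5) = mex{0,0} = 1
G(6) = mex{1,1} = 0
G(7) = mex{0,0} = 1
G(8) = mex{1,1} = 0
G(9) = mex{0,0} = 1
G(10) = mex{1,1} = 0
G(11) = mex{0,0} = 1
G(12) = mex{1,1} = 0
G(13) = mex{0,0} = 1
G(14) = mex{1,1} = 0
G(15) = mex{0,0} = 1
G(16) = mex{1,1} = 0
G(17) = mex{0,0} = 1
G(18) = mex{1,1} = 0
G(19) = mex{0,0} = 1
G(20) = mex{1,1} = 0
G_B(20) = 0.
Pile C, S = {1, 4}:
G(0) = 0
G(1) = mex{0} = 1
G(2) = mex{1} = 0
G(3) = mex{0} = 1
G(4) = mex{1,0} = 2
G(5) = mex{2,1} = 0
G(6) = mex{0,0} = 1
G(7) = mex{1,1} = 0
G(8) = mex{0,2} = 1
G(9) = mex{1,0} = 2
G_C(9) = 2.
Combined Grundy value = 2 ⊕ 0 ⊕ 2 = 0.
A winning move leaves total XOR = 0, i.e. changes one component's Grundy value g to g ⊕ X where X is the current total.
Pile A: target g' = 2⊕0 = 2, but every legal move changes the Grundy value (mex property), so 0 moves.
Pile B: target g' = 0⊕0 = 0, but every legal move changes the Grundy value (mex property), so 0 moves.
Pile C: target g' = 2⊕0 = 2, but every legal move changes the Grundy value (mex property), so 0 moves.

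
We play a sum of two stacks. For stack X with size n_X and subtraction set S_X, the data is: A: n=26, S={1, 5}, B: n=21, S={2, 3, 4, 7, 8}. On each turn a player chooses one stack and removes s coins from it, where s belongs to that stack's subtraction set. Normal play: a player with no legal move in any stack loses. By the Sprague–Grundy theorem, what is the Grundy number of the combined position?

2

Stack A, S = {1, 5}:
G(0) = 0
G(1) = mex{0} = 1
G(2) = mex{1} = 0
G(3) = mex{0} = 1
G(4) = mex{1} = 0
G(5) = mex{0,0} = 1
G(6) = mex{1,1} = 0
G(7) = mex{0,0} = 1
G(8) = mex{1,1} = 0
G(9) = mex{0,0} = 1
G(10) = mex{1,1} = 0
G(11) = mex{0,0} = 1
G(12) = mex{1,1} = 0
G(13) = mex{0,0} = 1
G(14) = mex{1,1} = 0
G(15) = mex{0,0} = 1
G(16) = mex{1,1} = 0
G(17) = mex{0,0} = 1
G(18) = mex{1,1} = 0
G(19) = mex{0,0} = 1
G(20) = mex{1,1} = 0
G(21) = mex{0,0} = 1
G(22) = mex{1,1} = 0
G(23) = mex{0,0} = 1
G(24) = mex{1,1} = 0
G(25) = mex{0,0} = 1
G(26) = mex{1,1} = 0
G_A(26) = 0.
Stack B, S = {2, 3, 4, 7, 8}:
n :  0  1  2  3  4  5  6  7  8  9 10 11 12 13 14 15 16 17 18 19 20 21
G :  0  0  1  1  2  2  0  3  1  4  2  0  0  1  1  2  2  0  3  1  4  2
G_B(21) = 2.
Combined Grundy value = 0 ⊕ 2 = 2.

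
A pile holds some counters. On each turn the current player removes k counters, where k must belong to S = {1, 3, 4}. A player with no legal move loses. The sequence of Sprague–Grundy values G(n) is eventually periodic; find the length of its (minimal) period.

G(0) = 0
G(1) = mex{0} = 1
G(2) = mex{1} = 0
G(3) = mex{0,0} = 1
G(4) = mex{1,1,0} = 2
G(5) = mex{2,0,1} = 3
G(6) = mex{3,1,0} = 2
G(7) = mex{2,2,1} = 0
G(8) = mex{0,3,2} = 1
G(9) = mex{1,2,3} = 0
G(10) = mex{0,0,2} = 1
G(11) = mex{1,1,0} = 2
G(12) = mex{2,0,1} = 3
G(13) = mex{3,1,0} = 2
G(14) = mex{2,2,1} = 0
G(15) = mex{0,3,2} = 1
G(n+7) = G(n) holds for n = 0,…,3 (a full window of length max(S) = 4), so the sequence is purely periodic with period 7.

7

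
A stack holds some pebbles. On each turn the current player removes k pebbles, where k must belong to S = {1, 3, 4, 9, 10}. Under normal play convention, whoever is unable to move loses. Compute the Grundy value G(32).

G(0) = 0
G(1) = mex{0} = 1
G(2) = mex{1} = 0
G(3) = mex{0,0} = 1
G(4) = mex{1,1,0} = 2
G(5) = mex{2,0,1} = 3
G(6) = mex{3,1,0} = 2
G(7) = mex{2,2,1} = 0
G(8) = mex{0,3,2} = 1
G(9) = mex{1,2,3,0} = 4
G(10) = mex{4,0,2,1,0} = 3
G(11) = mex{3,1,0,0,1} = 2
G(12) = mex{2,4,1,1,0} = 3
G(13) = mex{3,3,4,2,1} = 0
G(14) = mex{0,2,3,3,2} = 1
G(15) = mex{1,3,2,2,3} = 0
G(16) = mex{0,0,3,0,2} = 1
G(17) = mex{1,1,0,1,0} = 2
G(18) = mex{2,0,1,4,1} = 3
G(19) = mex{3,1,0,3,4} = 2
G(20) = mex{2,2,1,2,3} = 0
G(21) = mex{0,3,2,3,2} = 1
G(22) = mex{1,2,3,0,3} = 4
G(23) = mex{4,0,2,1,0} = 3
G(24) = mex{3,1,0,0,1} = 2
G(25) = mex{2,4,1,1,0} = 3
G(26) = mex{3,3,4,2,1} = 0
G(27) = mex{0,2,3,3,2} = 1
G(28) = mex{1,3,2,2,3} = 0
G(29) = mex{0,0,3,0,2} = 1
G(30) = mex{1,1,0,1,0} = 2
G(31) = mex{2,0,1,4,1} = 3
G(32) = mex{3,1,0,3,4} = 2

2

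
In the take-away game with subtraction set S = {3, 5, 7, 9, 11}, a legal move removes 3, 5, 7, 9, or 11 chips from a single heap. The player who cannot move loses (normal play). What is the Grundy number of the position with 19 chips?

G(0) = 0
G(1) = mex{} = 0
G(2) = mex{} = 0
G(3) = mex{0} = 1
G(4) = mex{0} = 1
G(5) = mex{0,0} = 1
G(6) = mex{1,0} = 2
G(7) = mex{1,0,0} = 2
G(8) = mex{1,1,0} = 2
G(9) = mex{2,1,0,0} = 3
G(10) = mex{2,1,1,0} = 3
G(11) = mex{2,2,1,0,0} = 3
G(12) = mex{3,2,1,1,0} = 4
G(13) = mex{3,2,2,1,0} = 4
G(14) = mex{3,3,2,1,1} = 0
G(15) = mex{4,3,2,2,1} = 0
G(16) = mex{4,3,3,2,1} = 0
G(17) = mex{0,4,3,2,2} = 1
G(18) = mex{0,4,3,3,2} = 1
G(19) = mex{0,0,4,3,2} = 1

1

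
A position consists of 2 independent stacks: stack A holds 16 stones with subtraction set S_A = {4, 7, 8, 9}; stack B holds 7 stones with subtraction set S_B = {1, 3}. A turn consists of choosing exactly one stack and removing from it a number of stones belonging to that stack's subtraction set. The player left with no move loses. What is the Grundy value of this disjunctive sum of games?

1

Stack A, S = {4, 7, 8, 9}:
n :  0  1  2  3  4  5  6  7  8  9 10 11 12 13 14 15 16
G :  0  0  0  0  1  1  1  1  2  2  2  2  3  0  0  0  0
G_A(16) = 0.
Stack B, S = {1, 3}:
G(0) = 0
G(1) = mex{0} = 1
G(2) = mex{1} = 0
G(3) = mex{0,0} = 1
G(4) = mex{1,1} = 0
G(5) = mex{0,0} = 1
G(6) = mex{1,1} = 0
G(7) = mex{0,0} = 1
G_B(7) = 1.
Combined Grundy value = 0 ⊕ 1 = 1.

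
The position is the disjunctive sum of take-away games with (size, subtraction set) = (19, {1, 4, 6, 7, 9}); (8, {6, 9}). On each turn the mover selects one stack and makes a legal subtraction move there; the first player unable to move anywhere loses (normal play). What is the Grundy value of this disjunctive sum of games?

0

Stack A, S = {1, 4, 6, 7, 9}:
G(0) = 0
G(1) = mex{0} = 1
G(2) = mex{1} = 0
G(3) = mex{0} = 1
G(4) = mex{1,0} = 2
G(5) = mex{2,1} = 0
G(6) = mex{0,0,0} = 1
G(7) = mex{1,1,1,0} = 2
G(8) = mex{2,2,0,1} = 3
G(9) = mex{3,0,1,0,0} = 2
G(10) = mex{2,1,2,1,1} = 0
G(11) = mex{0,2,0,2,0} = 1
G(12) = mex{1,3,1,0,1} = 2
G(13) = mex{2,2,2,1,2} = 0
G(14) = mex{0,0,3,2,0} = 1
G(15) = mex{1,1,2,3,1} = 0
G(16) = mex{0,2,0,2,2} = 1
G(17) = mex{1,0,1,0,3} = 2
G(18) = mex{2,1,2,1,2} = 0
G(19) = mex{0,0,0,2,0} = 1
G_A(19) = 1.
Stack B, S = {6, 9}:
G(0) = 0
G(1) = mex{} = 0
G(2) = mex{} = 0
G(3) = mex{} = 0
G(4) = mex{} = 0
G(5) = mex{} = 0
G(6) = mex{0} = 1
G(7) = mex{0} = 1
G(8) = mex{0} = 1
G_B(8) = 1.
Combined Grundy value = 1 ⊕ 1 = 0.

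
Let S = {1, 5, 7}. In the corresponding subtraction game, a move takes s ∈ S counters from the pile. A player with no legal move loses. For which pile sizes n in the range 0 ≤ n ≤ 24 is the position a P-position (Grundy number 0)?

G(0) = 0
G(1) = mex{0} = 1
G(2) = mex{1} = 0
G(3) = mex{0} = 1
G(4) = mex{1} = 0
G(5) = mex{0,0} = 1
G(6) = mex{1,1} = 0
G(7) = mex{0,0,0} = 1
G(8) = mex{1,1,1} = 0
G(9) = mex{0,0,0} = 1
G(10) = mex{1,1,1} = 0
G(11) = mex{0,0,0} = 1
G(12) = mex{1,1,1} = 0
G(13) = mex{0,0,0} = 1
G(14) = mex{1,1,1} = 0
G(15) = mex{0,0,0} = 1
G(16) = mex{1,1,1} = 0
G(17) = mex{0,0,0} = 1
G(18) = mex{1,1,1} = 0
G(19) = mex{0,0,0} = 1
G(20) = mex{1,1,1} = 0
G(21) = mex{0,0,0} = 1
G(22) = mex{1,1,1} = 0
G(23) = mex{0,0,0} = 1
G(24) = mex{1,1,1} = 0
P-positions are exactly the n with G(n) = 0.

0, 2, 4, 6, 8, 10, 12, 14, 16, 18, 20, 22, 24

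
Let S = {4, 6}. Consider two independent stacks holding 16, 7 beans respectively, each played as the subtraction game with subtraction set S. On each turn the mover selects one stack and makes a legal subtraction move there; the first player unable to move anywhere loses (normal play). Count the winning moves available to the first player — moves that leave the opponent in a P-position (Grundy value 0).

0

All stacks use S = {4, 6}:
G(0) = 0
G(1) = mex{} = 0
G(2) = mex{} = 0
G(3) = mex{} = 0
G(4) = mex{0} = 1
G(5) = mex{0} = 1
G(6) = mex{0,0} = 1
G(7) = mex{0,0} = 1
G(8) = mex{1,0} = 2
G(9) = mex{1,0} = 2
G(10) = mex{1,1} = 0
G(11) = mex{1,1} = 0
G(12) = mex{2,1} = 0
G(13) = mex{2,1} = 0
G(14) = mex{0,2} = 1
G(15) = mex{0,2} = 1
G(16) = mex{0,0} = 1
Stack A: G(16) = 1.
Stack B: G(7) = 1.
Combined Grundy value = 1 ⊕ 1 = 0.
A winning move leaves total XOR = 0, i.e. changes one component's Grundy value g to g ⊕ X where X is the current total.
Stack A: target g' = 1⊕0 = 1, but every legal move changes the Grundy value (mex property), so 0 moves.
Stack B: target g' = 1⊕0 = 1, but every legal move changes the Grundy value (mex property), so 0 moves.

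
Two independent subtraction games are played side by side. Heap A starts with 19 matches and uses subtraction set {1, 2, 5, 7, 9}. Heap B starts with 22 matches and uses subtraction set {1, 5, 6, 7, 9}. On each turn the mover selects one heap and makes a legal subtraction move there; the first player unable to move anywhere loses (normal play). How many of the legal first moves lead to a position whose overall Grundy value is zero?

0

Heap A, S = {1, 2, 5, 7, 9}:
G(0) = 0
G(1) = mex{0} = 1
G(2) = mex{1,0} = 2
G(3) = mex{2,1} = 0
G(4) = mex{0,2} = 1
G(5) = mex{1,0,0} = 2
G(6) = mex{2,1,1} = 0
G(7) = mex{0,2,2,0} = 1
G(8) = mex{1,0,0,1} = 2
G(9) = mex{2,1,1,2,0} = 3
G(10) = mex{3,2,2,0,1} = 4
G(11) = mex{4,3,0,1,2} = 5
G(12) = mex{5,4,1,2,0} = 3
G(13) = mex{3,5,2,0,1} = 4
G(14) = mex{4,3,3,1,2} = 0
G(15) = mex{0,4,4,2,0} = 1
G(16) = mex{1,0,5,3,1} = 2
G(17) = mex{2,1,3,4,2} = 0
G(18) = mex{0,2,4,5,3} = 1
G(19) = mex{1,0,0,3,4} = 2
G_A(19) = 2.
Heap B, S = {1, 5, 6, 7, 9}:
n :  0  1  2  3  4  5  6  7  8  9 10 11 12 13 14 15 16 17 18 19 20 21 22
G :  0  1  0  1  0  1  2  3  2  3  2  3  0  1  0  1  0  1  2  3  2  3  2
G_B(22) = 2.
Combined Grundy value = 2 ⊕ 2 = 0.
A winning move leaves total XOR = 0, i.e. changes one component's Grundy value g to g ⊕ X where X is the current total.
Heap A: target g' = 2⊕0 = 2, but every legal move changes the Grundy value (mex property), so 0 moves.
Heap B: target g' = 2⊕0 = 2, but every legal move changes the Grundy value (mex property), so 0 moves.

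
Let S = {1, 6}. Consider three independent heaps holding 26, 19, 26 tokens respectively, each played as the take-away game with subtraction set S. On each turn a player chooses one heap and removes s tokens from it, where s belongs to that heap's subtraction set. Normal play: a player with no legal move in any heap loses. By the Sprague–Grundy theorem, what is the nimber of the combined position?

1

All heaps use S = {1, 6}:
G(0) = 0
G(1) = mex{0} = 1
G(2) = mex{1} = 0
G(3) = mex{0} = 1
G(4) = mex{1} = 0
G(5) = mex{0} = 1
G(6) = mex{1,0} = 2
G(7) = mex{2,1} = 0
G(8) = mex{0,0} = 1
G(9) = mex{1,1} = 0
G(10) = mex{0,0} = 1
G(11) = mex{1,1} = 0
G(12) = mex{0,2} = 1
G(13) = mex{1,0} = 2
G(14) = mex{2,1} = 0
G(15) = mex{0,0} = 1
G(16) = mex{1,1} = 0
G(17) = mex{0,0} = 1
G(18) = mex{1,1} = 0
G(19) = mex{0,2} = 1
G(20) = mex{1,0} = 2
G(21) = mex{2,1} = 0
G(22) = mex{0,0} = 1
G(23) = mex{1,1} = 0
G(24) = mex{0,0} = 1
G(25) = mex{1,1} = 0
G(26) = mex{0,2} = 1
Heap A: G(26) = 1.
Heap B: G(19) = 1.
Heap C: G(26) = 1.
Combined Grundy value = 1 ⊕ 1 ⊕ 1 = 1.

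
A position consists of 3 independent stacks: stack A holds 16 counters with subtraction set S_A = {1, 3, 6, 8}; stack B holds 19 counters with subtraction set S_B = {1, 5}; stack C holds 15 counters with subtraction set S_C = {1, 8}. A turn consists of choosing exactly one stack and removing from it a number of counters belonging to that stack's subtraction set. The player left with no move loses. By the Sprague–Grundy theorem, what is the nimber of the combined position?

2

Stack A, S = {1, 3, 6, 8}:
n :  0  1  2  3  4  5  6  7  8  9 10 11 12 13 14 15 16
G :  0  1  0  1  0  1  2  3  2  0  1  0  1  0  1  2  3
G_A(16) = 3.
Stack B, S = {1, 5}:
n :  0  1  2  3  4  5  6  7  8  9 10 11 12 13 14 15 16 17 18 19
G :  0  1  0  1  0  1  0  1  0  1  0  1  0  1  0  1  0  1  0  1
G_B(19) = 1.
Stack C, S = {1, 8}:
G(0) = 0
G(1) = mex{0} = 1
G(2) = mex{1} = 0
G(3) = mex{0} = 1
G(4) = mex{1} = 0
G(5) = mex{0} = 1
G(6) = mex{1} = 0
G(7) = mex{0} = 1
G(8) = mex{1,0} = 2
G(9) = mex{2,1} = 0
G(10) = mex{0,0} = 1
G(11) = mex{1,1} = 0
G(12) = mex{0,0} = 1
G(13) = mex{1,1} = 0
G(14) = mex{0,0} = 1
G(15) = mex{1,1} = 0
G_C(15) = 0.
Combined Grundy value = 3 ⊕ 1 ⊕ 0 = 2.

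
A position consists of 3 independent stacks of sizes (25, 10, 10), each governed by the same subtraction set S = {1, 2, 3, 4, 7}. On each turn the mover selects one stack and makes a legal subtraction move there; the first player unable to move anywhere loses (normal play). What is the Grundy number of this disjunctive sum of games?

0

All stacks use S = {1, 2, 3, 4, 7}:
n :  0  1  2  3  4  5  6  7  8  9 10 11 12 13 14 15 16 17 18 19 20 21 22 23 24 25
G :  0  1  2  3  4  0  1  2  3  4  0  1  2  3  4  0  1  2  3  4  0  1  2  3  4  0
Stack A: G(25) = 0.
Stack B: G(10) = 0.
Stack C: G(10) = 0.
Combined Grundy value = 0 ⊕ 0 ⊕ 0 = 0.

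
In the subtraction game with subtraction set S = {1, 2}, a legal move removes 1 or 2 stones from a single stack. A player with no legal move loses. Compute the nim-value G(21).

n :  0  1  2  3  4  5  6  7  8  9 10 11 12 13 14 15 16 17 18 19 20 21
G :  0  1  2  0  1  2  0  1  2  0  1  2  0  1  2  0  1  2  0  1  2  0

0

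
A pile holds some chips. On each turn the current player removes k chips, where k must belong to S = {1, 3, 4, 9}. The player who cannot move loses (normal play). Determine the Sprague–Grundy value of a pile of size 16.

n :  0  1  2  3  4  5  6  7  8  9 10 11 12 13 14 15 16
G :  0  1  0  1  2  3  2  0  1  4  3  2  0  1  0  1  2

2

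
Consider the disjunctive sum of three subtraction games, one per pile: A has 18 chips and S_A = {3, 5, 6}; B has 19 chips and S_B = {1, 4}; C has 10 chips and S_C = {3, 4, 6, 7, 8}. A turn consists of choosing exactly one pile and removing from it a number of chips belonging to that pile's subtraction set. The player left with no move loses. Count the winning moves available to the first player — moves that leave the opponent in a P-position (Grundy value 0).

Pile A, S = {3, 5, 6}:
G(0) = 0
G(1) = mex{} = 0
G(2) = mex{} = 0
G(3) = mex{0} = 1
G(4) = mex{0} = 1
G(5) = mex{0,0} = 1
G(6) = mex{1,0,0} = 2
G(7) = mex{1,0,0} = 2
G(8) = mex{1,1,0} = 2
G(9) = mex{2,1,1} = 0
G(10) = mex{2,1,1} = 0
G(11) = mex{2,2,1} = 0
G(12) = mex{0,2,2} = 1
G(13) = mex{0,2,2} = 1
G(14) = mex{0,0,2} = 1
G(15) = mex{1,0,0} = 2
G(16) = mex{1,0,0} = 2
G(17) = mex{1,1,0} = 2
G(18) = mex{2,1,1} = 0
G_A(18) = 0.
Pile B, S = {1, 4}:
G(0) = 0
G(1) = mex{0} = 1
G(2) = mex{1} = 0
G(3) = mex{0} = 1
G(4) = mex{1,0} = 2
G(5) = mex{2,1} = 0
G(6) = mex{0,0} = 1
G(7) = mex{1,1} = 0
G(8) = mex{0,2} = 1
G(9) = mex{1,0} = 2
G(10) = mex{2,1} = 0
G(11) = mex{0,0} = 1
G(12) = mex{1,1} = 0
G(13) = mex{0,2} = 1
G(14) = mex{1,0} = 2
G(15) = mex{2,1} = 0
G(16) = mex{0,0} = 1
G(17) = mex{1,1} = 0
G(18) = mex{0,2} = 1
G(19) = mex{1,0} = 2
G_B(19) = 2.
Pile C, S = {3, 4, 6, 7, 8}:
n :  0  1  2  3  4  5  6  7  8  9 10
G :  0  0  0  1  1  1  2  2  2  3  3
G_C(10) = 3.
Combined Grundy value = 0 ⊕ 2 ⊕ 3 = 1.
A winning move leaves total XOR = 0, i.e. changes one component's Grundy value g to g ⊕ X where X is the current total.
Pile A: need g' = 0⊕1 = 1. Options: 18−3→G=2, 18−5→G=1, 18−6→G=1. Hits: 2.
Pile B: need g' = 2⊕1 = 3. Options: 19−1→G=1, 19−4→G=0. Hits: 0.
Pile C: need g' = 3⊕1 = 2. Options: 10−3→G=2, 10−4→G=2, 10−6→G=1, 10−7→G=1, 10−8→G=0. Hits: 2.

4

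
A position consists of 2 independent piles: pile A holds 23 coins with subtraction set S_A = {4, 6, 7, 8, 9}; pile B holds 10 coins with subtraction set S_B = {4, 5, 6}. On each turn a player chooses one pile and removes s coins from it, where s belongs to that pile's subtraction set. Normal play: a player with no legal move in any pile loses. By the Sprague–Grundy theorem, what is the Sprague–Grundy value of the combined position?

Pile A, S = {4, 6, 7, 8, 9}:
G(0) = 0
G(1) = mex{} = 0
G(2) = mex{} = 0
G(3) = mex{} = 0
G(4) = mex{0} = 1
G(5) = mex{0} = 1
G(6) = mex{0,0} = 1
G(7) = mex{0,0,0} = 1
G(8) = mex{1,0,0,0} = 2
G(9) = mex{1,0,0,0,0} = 2
G(10) = mex{1,1,0,0,0} = 2
G(11) = mex{1,1,1,0,0} = 2
G(12) = mex{2,1,1,1,0} = 3
G(13) = mex{2,1,1,1,1} = 0
G(14) = mex{2,2,1,1,1} = 0
G(15) = mex{2,2,2,1,1} = 0
G(16) = mex{3,2,2,2,1} = 0
G(17) = mex{0,2,2,2,2} = 1
G(18) = mex{0,3,2,2,2} = 1
G(19) = mex{0,0,3,2,2} = 1
G(20) = mex{0,0,0,3,2} = 1
G(21) = mex{1,0,0,0,3} = 2
G(22) = mex{1,0,0,0,0} = 2
G(23) = mex{1,1,0,0,0} = 2
G_A(23) = 2.
Pile B, S = {4, 5, 6}:
G(0) = 0
G(1) = mex{} = 0
G(2) = mex{} = 0
G(3) = mex{} = 0
G(4) = mex{0} = 1
G(5) = mex{0,0} = 1
G(6) = mex{0,0,0} = 1
G(7) = mex{0,0,0} = 1
G(8) = mex{1,0,0} = 2
G(9) = mex{1,1,0} = 2
G(10) = mex{1,1,1} = 0
G_B(10) = 0.
Combined Grundy value = 2 ⊕ 0 = 2.

2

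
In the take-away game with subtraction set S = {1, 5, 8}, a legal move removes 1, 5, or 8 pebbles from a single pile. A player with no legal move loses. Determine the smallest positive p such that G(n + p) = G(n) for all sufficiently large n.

n :  0  1  2  3  4  5  6  7  8  9 10 11 12 13 14 15 16 17 18 19 20 21 22 23 24 25 26 27
G :  0  1  0  1  0  1  0  1  2  3  2  3  2  0  1  0  1  0  1  0  1  2  3  2  3  2  0  1
G(n+13) = G(n) holds for n = 0,…,7 (a full window of length max(S) = 8), so the sequence is purely periodic with period 13.

13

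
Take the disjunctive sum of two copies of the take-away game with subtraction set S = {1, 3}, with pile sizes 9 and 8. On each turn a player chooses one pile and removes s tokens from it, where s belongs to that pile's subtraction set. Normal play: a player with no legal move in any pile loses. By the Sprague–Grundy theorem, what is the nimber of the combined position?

All piles use S = {1, 3}:
G(0) = 0
G(1) = mex{0} = 1
G(2) = mex{1} = 0
G(3) = mex{0,0} = 1
G(4) = mex{1,1} = 0
G(5) = mex{0,0} = 1
G(6) = mex{1,1} = 0
G(7) = mex{0,0} = 1
G(8) = mex{1,1} = 0
G(9) = mex{0,0} = 1
Pile A: G(9) = 1.
Pile B: G(8) = 0.
Combined Grundy value = 1 ⊕ 0 = 1.

1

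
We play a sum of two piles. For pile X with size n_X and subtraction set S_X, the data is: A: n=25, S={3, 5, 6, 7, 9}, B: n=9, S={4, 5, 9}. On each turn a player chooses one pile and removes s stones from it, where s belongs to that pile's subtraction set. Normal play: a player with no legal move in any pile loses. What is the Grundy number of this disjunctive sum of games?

Pile A, S = {3, 5, 6, 7, 9}:
n :  0  1  2  3  4  5  6  7  8  9 10 11 12 13 14 15 16 17 18 19 20 21 22 23 24 25
G :  0  0  0  1  1  1  2  2  2  3  3  3  0  0  0  1  1  1  2  2  2  3  3  3  0  0
G_A(25) = 0.
Pile B, S = {4, 5, 9}:
n : 0 1 2 3 4 5 6 7 8 9
G : 0 0 0 0 1 1 1 1 2 2
G_B(9) = 2.
Combined Grundy value = 0 ⊕ 2 = 2.

2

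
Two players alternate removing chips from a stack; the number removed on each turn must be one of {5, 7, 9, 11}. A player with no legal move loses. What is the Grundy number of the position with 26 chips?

n :  0  1  2  3  4  5  6  7  8  9 10 11 12 13 14 15 16 17 18 19 20 21 22 23 24 25 26
G :  0  0  0  0  0  1  1  1  1  1  2  2  2  2  2  3  0  0  0  0  0  1  1  1  1  1  2

2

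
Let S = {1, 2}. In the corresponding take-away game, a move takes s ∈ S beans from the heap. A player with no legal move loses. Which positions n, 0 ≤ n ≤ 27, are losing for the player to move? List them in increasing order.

0, 3, 6, 9, 12, 15, 18, 21, 24, 27

n :  0  1  2  3  4  5  6  7  8  9 10 11 12 13 14 15 16 17 18 19 20 21 22 23 24 25 26 27
G :  0  1  2  0  1  2  0  1  2  0  1  2  0  1  2  0  1  2  0  1  2  0  1  2  0  1  2  0
P-positions are exactly the n with G(n) = 0.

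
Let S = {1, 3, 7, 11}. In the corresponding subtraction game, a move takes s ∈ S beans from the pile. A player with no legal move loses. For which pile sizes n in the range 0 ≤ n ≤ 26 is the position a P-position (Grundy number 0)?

G(0) = 0
G(1) = mex{0} = 1
G(2) = mex{1} = 0
G(3) = mex{0,0} = 1
G(4) = mex{1,1} = 0
G(5) = mex{0,0} = 1
G(6) = mex{1,1} = 0
G(7) = mex{0,0,0} = 1
G(8) = mex{1,1,1} = 0
G(9) = mex{0,0,0} = 1
G(10) = mex{1,1,1} = 0
G(11) = mex{0,0,0,0} = 1
G(12) = mex{1,1,1,1} = 0
G(13) = mex{0,0,0,0} = 1
G(14) = mex{1,1,1,1} = 0
G(15) = mex{0,0,0,0} = 1
G(16) = mex{1,1,1,1} = 0
G(17) = mex{0,0,0,0} = 1
G(18) = mex{1,1,1,1} = 0
G(19) = mex{0,0,0,0} = 1
G(20) = mex{1,1,1,1} = 0
G(21) = mex{0,0,0,0} = 1
G(22) = mex{1,1,1,1} = 0
G(23) = mex{0,0,0,0} = 1
G(24) = mex{1,1,1,1} = 0
G(25) = mex{0,0,0,0} = 1
G(26) = mex{1,1,1,1} = 0
P-positions are exactly the n with G(n) = 0.

0, 2, 4, 6, 8, 10, 12, 14, 16, 18, 20, 22, 24, 26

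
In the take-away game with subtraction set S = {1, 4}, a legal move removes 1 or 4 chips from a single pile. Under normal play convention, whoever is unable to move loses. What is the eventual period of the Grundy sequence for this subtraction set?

n :  0  1  2  3  4  5  6  7  8  9 10 11 12 13 14
G :  0  1  0  1  2  0  1  0  1  2  0  1  0  1  2
G(n+5) = G(n) holds for n = 0,…,3 (a full window of length max(S) = 4), so the sequence is purely periodic with period 5.

5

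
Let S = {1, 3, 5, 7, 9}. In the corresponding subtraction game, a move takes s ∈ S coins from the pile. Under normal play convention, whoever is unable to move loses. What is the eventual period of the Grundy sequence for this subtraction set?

2

G(0) = 0
G(1) = mex{0} = 1
G(2) = mex{1} = 0
G(3) = mex{0,0} = 1
G(4) = mex{1,1} = 0
G(5) = mex{0,0,0} = 1
G(6) = mex{1,1,1} = 0
G(7) = mex{0,0,0,0} = 1
G(8) = mex{1,1,1,1} = 0
G(9) = mex{0,0,0,0,0} = 1
G(10) = mex{1,1,1,1,1} = 0
G(11) = mex{0,0,0,0,0} = 1
G(12) = mex{1,1,1,1,1} = 0
G(13) = mex{0,0,0,0,0} = 1
G(14) = mex{1,1,1,1,1} = 0
G(n+2) = G(n) holds for n = 0,…,8 (a full window of length max(S) = 9), so the sequence is purely periodic with period 2.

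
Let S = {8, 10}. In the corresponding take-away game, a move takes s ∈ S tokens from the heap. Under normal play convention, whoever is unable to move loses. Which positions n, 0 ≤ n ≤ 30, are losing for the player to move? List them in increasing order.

0, 1, 2, 3, 4, 5, 6, 7, 18, 19, 20, 21, 22, 23, 24, 25

G(0) = 0
G(1) = mex{} = 0
G(2) = mex{} = 0
G(3) = mex{} = 0
G(4) = mex{} = 0
G(5) = mex{} = 0
G(6) = mex{} = 0
G(7) = mex{} = 0
G(8) = mex{0} = 1
G(9) = mex{0} = 1
G(10) = mex{0,0} = 1
G(11) = mex{0,0} = 1
G(12) = mex{0,0} = 1
G(13) = mex{0,0} = 1
G(14) = mex{0,0} = 1
G(15) = mex{0,0} = 1
G(16) = mex{1,0} = 2
G(17) = mex{1,0} = 2
G(18) = mex{1,1} = 0
G(19) = mex{1,1} = 0
G(20) = mex{1,1} = 0
G(21) = mex{1,1} = 0
G(22) = mex{1,1} = 0
G(23) = mex{1,1} = 0
G(24) = mex{2,1} = 0
G(25) = mex{2,1} = 0
G(26) = mex{0,2} = 1
G(27) = mex{0,2} = 1
G(28) = mex{0,0} = 1
G(29) = mex{0,0} = 1
G(30) = mex{0,0} = 1
P-positions are exactly the n with G(n) = 0.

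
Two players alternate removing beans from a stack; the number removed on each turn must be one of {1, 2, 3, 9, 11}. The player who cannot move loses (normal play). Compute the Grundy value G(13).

1

G(0) = 0
G(1) = mex{0} = 1
G(2) = mex{1,0} = 2
G(3) = mex{2,1,0} = 3
G(4) = mex{3,2,1} = 0
G(5) = mex{0,3,2} = 1
G(6) = mex{1,0,3} = 2
G(7) = mex{2,1,0} = 3
G(8) = mex{3,2,1} = 0
G(9) = mex{0,3,2,0} = 1
G(10) = mex{1,0,3,1} = 2
G(11) = mex{2,1,0,2,0} = 3
G(12) = mex{3,2,1,3,1} = 0
G(13) = mex{0,3,2,0,2} = 1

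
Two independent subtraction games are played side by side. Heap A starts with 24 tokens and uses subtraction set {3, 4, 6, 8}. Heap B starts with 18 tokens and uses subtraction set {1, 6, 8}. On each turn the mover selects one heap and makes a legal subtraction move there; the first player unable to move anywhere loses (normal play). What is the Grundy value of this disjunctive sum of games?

0

Heap A, S = {3, 4, 6, 8}:
G(0) = 0
G(1) = mex{} = 0
G(2) = mex{} = 0
G(3) = mex{0} = 1
G(4) = mex{0,0} = 1
G(5) = mex{0,0} = 1
G(6) = mex{1,0,0} = 2
G(7) = mex{1,1,0} = 2
G(8) = mex{1,1,0,0} = 2
G(9) = mex{2,1,1,0} = 3
G(10) = mex{2,2,1,0} = 3
G(11) = mex{2,2,1,1} = 0
G(12) = mex{3,2,2,1} = 0
G(13) = mex{3,3,2,1} = 0
G(14) = mex{0,3,2,2} = 1
G(15) = mex{0,0,3,2} = 1
G(16) = mex{0,0,3,2} = 1
G(17) = mex{1,0,0,3} = 2
G(18) = mex{1,1,0,3} = 2
G(19) = mex{1,1,0,0} = 2
G(20) = mex{2,1,1,0} = 3
G(21) = mex{2,2,1,0} = 3
G(22) = mex{2,2,1,1} = 0
G(23) = mex{3,2,2,1} = 0
G(24) = mex{3,3,2,1} = 0
G_A(24) = 0.
Heap B, S = {1, 6, 8}:
G(0) = 0
G(1) = mex{0} = 1
G(2) = mex{1} = 0
G(3) = mex{0} = 1
G(4) = mex{1} = 0
G(5) = mex{0} = 1
G(6) = mex{1,0} = 2
G(7) = mex{2,1} = 0
G(8) = mex{0,0,0} = 1
G(9) = mex{1,1,1} = 0
G(10) = mex{0,0,0} = 1
G(11) = mex{1,1,1} = 0
G(12) = mex{0,2,0} = 1
G(13) = mex{1,0,1} = 2
G(14) = mex{2,1,2} = 0
G(15) = mex{0,0,0} = 1
G(16) = mex{1,1,1} = 0
G(17) = mex{0,0,0} = 1
G(18) = mex{1,1,1} = 0
G_B(18) = 0.
Combined Grundy value = 0 ⊕ 0 = 0.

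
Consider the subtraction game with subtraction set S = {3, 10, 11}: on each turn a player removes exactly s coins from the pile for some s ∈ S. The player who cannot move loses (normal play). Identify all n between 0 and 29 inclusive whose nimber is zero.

0, 1, 2, 6, 7, 8, 14, 15, 20, 21, 22, 27, 28, 29

G(0) = 0
G(1) = mex{} = 0
G(2) = mex{} = 0
G(3) = mex{0} = 1
G(4) = mex{0} = 1
G(5) = mex{0} = 1
G(6) = mex{1} = 0
G(7) = mex{1} = 0
G(8) = mex{1} = 0
G(9) = mex{0} = 1
G(10) = mex{0,0} = 1
G(11) = mex{0,0,0} = 1
G(12) = mex{1,0,0} = 2
G(13) = mex{1,1,0} = 2
G(14) = mex{1,1,1} = 0
G(15) = mex{2,1,1} = 0
G(16) = mex{2,0,1} = 3
G(17) = mex{0,0,0} = 1
G(18) = mex{0,0,0} = 1
G(19) = mex{3,1,0} = 2
G(20) = mex{1,1,1} = 0
G(21) = mex{1,1,1} = 0
G(22) = mex{2,2,1} = 0
G(23) = mex{0,2,2} = 1
G(24) = mex{0,0,2} = 1
G(25) = mex{0,0,0} = 1
G(26) = mex{1,3,0} = 2
G(27) = mex{1,1,3} = 0
G(28) = mex{1,1,1} = 0
G(29) = mex{2,2,1} = 0
P-positions are exactly the n with G(n) = 0.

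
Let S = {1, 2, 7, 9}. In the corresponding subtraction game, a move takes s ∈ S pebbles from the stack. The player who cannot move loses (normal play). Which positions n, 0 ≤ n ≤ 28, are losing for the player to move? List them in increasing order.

G(0) = 0
G(1) = mex{0} = 1
G(2) = mex{1,0} = 2
G(3) = mex{2,1} = 0
G(4) = mex{0,2} = 1
G(5) = mex{1,0} = 2
G(6) = mex{2,1} = 0
G(7) = mex{0,2,0} = 1
G(8) = mex{1,0,1} = 2
G(9) = mex{2,1,2,0} = 3
G(10) = mex{3,2,0,1} = 4
G(11) = mex{4,3,1,2} = 0
G(12) = mex{0,4,2,0} = 1
G(13) = mex{1,0,0,1} = 2
G(14) = mex{2,1,1,2} = 0
G(15) = mex{0,2,2,0} = 1
G(16) = mex{1,0,3,1} = 2
G(17) = mex{2,1,4,2} = 0
G(18) = mex{0,2,0,3} = 1
G(19) = mex{1,0,1,4} = 2
G(20) = mex{2,1,2,0} = 3
G(21) = mex{3,2,0,1} = 4
G(22) = mex{4,3,1,2} = 0
G(23) = mex{0,4,2,0} = 1
G(24) = mex{1,0,0,1} = 2
G(25) = mex{2,1,1,2} = 0
G(26) = mex{0,2,2,0} = 1
G(27) = mex{1,0,3,1} = 2
G(28) = mex{2,1,4,2} = 0
P-positions are exactly the n with G(n) = 0.

0, 3, 6, 11, 14, 17, 22, 25, 28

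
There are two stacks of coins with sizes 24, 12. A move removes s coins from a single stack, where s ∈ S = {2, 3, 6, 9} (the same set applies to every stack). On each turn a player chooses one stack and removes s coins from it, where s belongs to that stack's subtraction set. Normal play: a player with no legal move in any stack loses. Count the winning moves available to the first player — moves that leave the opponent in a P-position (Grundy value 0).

0

All stacks use S = {2, 3, 6, 9}:
G(0) = 0
G(1) = mex{} = 0
G(2) = mex{0} = 1
G(3) = mex{0,0} = 1
G(4) = mex{1,0} = 2
G(5) = mex{1,1} = 0
G(6) = mex{2,1,0} = 3
G(7) = mex{0,2,0} = 1
G(8) = mex{3,0,1} = 2
G(9) = mex{1,3,1,0} = 2
G(10) = mex{2,1,2,0} = 3
G(11) = mex{2,2,0,1} = 3
G(12) = mex{3,2,3,1} = 0
G(13) = mex{3,3,1,2} = 0
G(14) = mex{0,3,2,0} = 1
G(15) = mex{0,0,2,3} = 1
G(16) = mex{1,0,3,1} = 2
G(17) = mex{1,1,3,2} = 0
G(18) = mex{2,1,0,2} = 3
G(19) = mex{0,2,0,3} = 1
G(20) = mex{3,0,1,3} = 2
G(21) = mex{1,3,1,0} = 2
G(22) = mex{2,1,2,0} = 3
G(23) = mex{2,2,0,1} = 3
G(24) = mex{3,2,3,1} = 0
Stack A: G(24) = 0.
Stack B: G(12) = 0.
Combined Grundy value = 0 ⊕ 0 = 0.
A winning move leaves total XOR = 0, i.e. changes one component's Grundy value g to g ⊕ X where X is the current total.
Stack A: target g' = 0⊕0 = 0, but every legal move changes the Grundy value (mex property), so 0 moves.
Stack B: target g' = 0⊕0 = 0, but every legal move changes the Grundy value (mex property), so 0 moves.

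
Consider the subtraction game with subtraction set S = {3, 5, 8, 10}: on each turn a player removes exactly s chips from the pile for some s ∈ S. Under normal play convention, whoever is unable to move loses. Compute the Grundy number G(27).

G(0) = 0
G(1) = mex{} = 0
G(2) = mex{} = 0
G(3) = mex{0} = 1
G(4) = mex{0} = 1
G(5) = mex{0,0} = 1
G(6) = mex{1,0} = 2
G(7) = mex{1,0} = 2
G(8) = mex{1,1,0} = 2
G(9) = mex{2,1,0} = 3
G(10) = mex{2,1,0,0} = 3
G(11) = mex{2,2,1,0} = 3
G(12) = mex{3,2,1,0} = 4
G(13) = mex{3,2,1,1} = 0
G(14) = mex{3,3,2,1} = 0
G(15) = mex{4,3,2,1} = 0
G(16) = mex{0,3,2,2} = 1
G(17) = mex{0,4,3,2} = 1
G(18) = mex{0,0,3,2} = 1
G(19) = mex{1,0,3,3} = 2
G(20) = mex{1,0,4,3} = 2
G(21) = mex{1,1,0,3} = 2
G(22) = mex{2,1,0,4} = 3
G(23) = mex{2,1,0,0} = 3
G(24) = mex{2,2,1,0} = 3
G(25) = mex{3,2,1,0} = 4
G(26) = mex{3,2,1,1} = 0
G(27) = mex{3,3,2,1} = 0

0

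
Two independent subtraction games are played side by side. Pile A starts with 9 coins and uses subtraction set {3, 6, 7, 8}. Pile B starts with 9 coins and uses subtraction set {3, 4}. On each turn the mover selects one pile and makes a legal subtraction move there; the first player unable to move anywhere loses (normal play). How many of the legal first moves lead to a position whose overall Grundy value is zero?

2

Pile A, S = {3, 6, 7, 8}:
G(0) = 0
G(1) = mex{} = 0
G(2) = mex{} = 0
G(3) = mex{0} = 1
G(4) = mex{0} = 1
G(5) = mex{0} = 1
G(6) = mex{1,0} = 2
G(7) = mex{1,0,0} = 2
G(8) = mex{1,0,0,0} = 2
G(9) = mex{2,1,0,0} = 3
G_A(9) = 3.
Pile B, S = {3, 4}:
n : 0 1 2 3 4 5 6 7 8 9
G : 0 0 0 1 1 1 2 0 0 0
G_B(9) = 0.
Combined Grundy value = 3 ⊕ 0 = 3.
A winning move leaves total XOR = 0, i.e. changes one component's Grundy value g to g ⊕ X where X is the current total.
Pile A: need g' = 3⊕3 = 0. Options: 9−3→G=2, 9−6→G=1, 9−7→G=0, 9−8→G=0. Hits: 2.
Pile B: need g' = 0⊕3 = 3. Options: 9−3→G=2, 9−4→G=1. Hits: 0.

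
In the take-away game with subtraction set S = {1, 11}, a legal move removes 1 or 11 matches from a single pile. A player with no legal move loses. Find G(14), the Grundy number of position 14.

G(0) = 0
G(1) = mex{0} = 1
G(2) = mex{1} = 0
G(3) = mex{0} = 1
G(4) = mex{1} = 0
G(5) = mex{0} = 1
G(6) = mex{1} = 0
G(7) = mex{0} = 1
G(8) = mex{1} = 0
G(9) = mex{0} = 1
G(10) = mex{1} = 0
G(11) = mex{0,0} = 1
G(12) = mex{1,1} = 0
G(13) = mex{0,0} = 1
G(14) = mex{1,1} = 0

0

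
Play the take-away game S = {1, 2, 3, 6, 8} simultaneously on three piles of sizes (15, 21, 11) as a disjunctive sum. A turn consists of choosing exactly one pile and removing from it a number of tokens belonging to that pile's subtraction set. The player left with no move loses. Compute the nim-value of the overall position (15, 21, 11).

All piles use S = {1, 2, 3, 6, 8}:
n :  0  1  2  3  4  5  6  7  8  9 10 11 12 13 14 15 16 17 18 19 20 21
G :  0  1  2  3  0  1  2  3  4  0  1  2  3  0  1  2  3  4  0  1  2  3
Pile A: G(15) = 2.
Pile B: G(21) = 3.
Pile C: G(11) = 2.
Combined Grundy value = 2 ⊕ 3 ⊕ 2 = 3.

3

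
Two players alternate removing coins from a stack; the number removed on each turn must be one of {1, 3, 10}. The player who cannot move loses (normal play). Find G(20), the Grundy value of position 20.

1

n :  0  1  2  3  4  5  6  7  8  9 10 11 12 13 14 15 16 17 18 19 20
G :  0  1  0  1  0  1  0  1  0  1  2  3  2  0  1  0  1  0  1  0  1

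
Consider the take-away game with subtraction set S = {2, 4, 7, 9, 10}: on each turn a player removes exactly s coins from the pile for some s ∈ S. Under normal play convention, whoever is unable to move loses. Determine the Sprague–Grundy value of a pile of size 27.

2

G(0) = 0
G(1) = mex{} = 0
G(2) = mex{0} = 1
G(3) = mex{0} = 1
G(4) = mex{1,0} = 2
G(5) = mex{1,0} = 2
G(6) = mex{2,1} = 0
G(7) = mex{2,1,0} = 3
G(8) = mex{0,2,0} = 1
G(9) = mex{3,2,1,0} = 4
G(10) = mex{1,0,1,0,0} = 2
G(11) = mex{4,3,2,1,0} = 5
G(12) = mex{2,1,2,1,1} = 0
G(13) = mex{5,4,0,2,1} = 3
G(14) = mex{0,2,3,2,2} = 1
G(15) = mex{3,5,1,0,2} = 4
G(16) = mex{1,0,4,3,0} = 2
G(17) = mex{4,3,2,1,3} = 0
G(18) = mex{2,1,5,4,1} = 0
G(19) = mex{0,4,0,2,4} = 1
G(20) = mex{0,2,3,5,2} = 1
G(21) = mex{1,0,1,0,5} = 2
G(22) = mex{1,0,4,3,0} = 2
G(23) = mex{2,1,2,1,3} = 0
G(24) = mex{2,1,0,4,1} = 3
G(25) = mex{0,2,0,2,4} = 1
G(26) = mex{3,2,1,0,2} = 4
G(27) = mex{1,0,1,0,0} = 2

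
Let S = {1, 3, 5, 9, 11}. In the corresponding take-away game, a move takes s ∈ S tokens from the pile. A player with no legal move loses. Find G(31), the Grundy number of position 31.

G(0) = 0
G(1) = mex{0} = 1
G(2) = mex{1} = 0
G(3) = mex{0,0} = 1
G(4) = mex{1,1} = 0
G(5) = mex{0,0,0} = 1
G(6) = mex{1,1,1} = 0
G(7) = mex{0,0,0} = 1
G(8) = mex{1,1,1} = 0
G(9) = mex{0,0,0,0} = 1
G(10) = mex{1,1,1,1} = 0
G(11) = mex{0,0,0,0,0} = 1
G(12) = mex{1,1,1,1,1} = 0
G(13) = mex{0,0,0,0,0} = 1
G(14) = mex{1,1,1,1,1} = 0
G(15) = mex{0,0,0,0,0} = 1
G(16) = mex{1,1,1,1,1} = 0
G(17) = mex{0,0,0,0,0} = 1
G(18) = mex{1,1,1,1,1} = 0
G(19) = mex{0,0,0,0,0} = 1
G(20) = mex{1,1,1,1,1} = 0
G(21) = mex{0,0,0,0,0} = 1
G(22) = mex{1,1,1,1,1} = 0
G(23) = mex{0,0,0,0,0} = 1
G(24) = mex{1,1,1,1,1} = 0
G(25) = mex{0,0,0,0,0} = 1
G(26) = mex{1,1,1,1,1} = 0
G(27) = mex{0,0,0,0,0} = 1
G(28) = mex{1,1,1,1,1} = 0
G(29) = mex{0,0,0,0,0} = 1
G(30) = mex{1,1,1,1,1} = 0
G(31) = mex{0,0,0,0,0} = 1

1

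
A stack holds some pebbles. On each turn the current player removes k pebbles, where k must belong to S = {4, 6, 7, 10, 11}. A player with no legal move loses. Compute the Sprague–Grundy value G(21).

1

n :  0  1  2  3  4  5  6  7  8  9 10 11 12 13 14 15 16 17 18 19 20 21
G :  0  0  0  0  1  1  1  1  2  2  2  2  3  3  3  0  0  0  0  1  1  1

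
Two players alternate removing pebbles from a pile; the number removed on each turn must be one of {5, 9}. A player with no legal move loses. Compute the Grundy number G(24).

2

G(0) = 0
G(1) = mex{} = 0
G(2) = mex{} = 0
G(3) = mex{} = 0
G(4) = mex{} = 0
G(5) = mex{0} = 1
G(6) = mex{0} = 1
G(7) = mex{0} = 1
G(8) = mex{0} = 1
G(9) = mex{0,0} = 1
G(10) = mex{1,0} = 2
G(11) = mex{1,0} = 2
G(12) = mex{1,0} = 2
G(13) = mex{1,0} = 2
G(14) = mex{1,1} = 0
G(15) = mex{2,1} = 0
G(16) = mex{2,1} = 0
G(17) = mex{2,1} = 0
G(18) = mex{2,1} = 0
G(19) = mex{0,2} = 1
G(20) = mex{0,2} = 1
G(21) = mex{0,2} = 1
G(22) = mex{0,2} = 1
G(23) = mex{0,0} = 1
G(24) = mex{1,0} = 2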